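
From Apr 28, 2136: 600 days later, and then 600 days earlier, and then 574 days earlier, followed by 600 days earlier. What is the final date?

Counting forward 600 days from April 28, 2136:
April has 30 days, so 30 − 28 = 2 days remain after April 28, 2136; 600 − 2 = 598 left.
May 2136 has 31 days: 598 − 31 = 567 left.
June 2136 has 30 days: 567 − 30 = 537 left.
July 2136 has 31 days: 537 − 31 = 506 left.
August 2136 has 31 days: 506 − 31 = 475 left.
September 2136 has 30 days: 475 − 30 = 445 left.
October 2136 has 31 days: 445 − 31 = 414 left.
November 2136 has 30 days: 414 − 30 = 384 left.
December 2136 has 31 days: 384 − 31 = 353 left.
January 2137 has 31 days: 353 − 31 = 322 left.
February 2137 has 28 days (2137 is not a leap year): 322 − 28 = 294 left.
March 2137 has 31 days: 294 − 31 = 263 left.
April 2137 has 30 days: 263 − 30 = 233 left.
May 2137 has 31 days: 233 − 31 = 202 left.
June 2137 has 30 days: 202 − 30 = 172 left.
July 2137 has 31 days: 172 − 31 = 141 left.
August 2137 has 31 days: 141 − 31 = 110 left.
September 2137 has 30 days: 110 − 30 = 80 left.
October 2137 has 31 days: 80 − 31 = 49 left.
November 2137 has 30 days: 49 − 30 = 19 left.
19 days into December 2137 → December 19, 2137.
Going back 600 days from December 19, 2137:
Going back 19 days from December 19, 2137 reaches the end of the previous month; 600 − 19 = 581 left.
November 2137 has 30 days: 581 − 30 = 551 left.
October 2137 has 31 days: 551 − 31 = 520 left.
September 2137 has 30 days: 520 − 30 = 490 left.
August 2137 has 31 days: 490 − 31 = 459 left.
July 2137 has 31 days: 459 − 31 = 428 left.
June 2137 has 30 days: 428 − 30 = 398 left.
May 2137 has 31 days: 398 − 31 = 367 left.
April 2137 has 30 days: 367 − 30 = 337 left.
March 2137 has 31 days: 337 − 31 = 306 left.
February 2137 has 28 days (2137 is not a leap year): 306 − 28 = 278 left.
January 2137 has 31 days: 278 − 31 = 247 left.
December 2136 has 31 days: 247 − 31 = 216 left.
November 2136 has 30 days: 216 − 30 = 186 left.
October 2136 has 31 days: 186 − 31 = 155 left.
September 2136 has 30 days: 155 − 30 = 125 left.
August 2136 has 31 days: 125 − 31 = 94 left.
July 2136 has 31 days: 94 − 31 = 63 left.
June 2136 has 30 days: 63 − 30 = 33 left.
May 2136 has 31 days: 33 − 31 = 2 left.
April 2136 has 30 days; 30 − 2 = 28 → April 28, 2136.
Subtracting 574 days from April 28, 2136:
Going back 28 days from April 28, 2136 reaches the end of the previous month; 574 − 28 = 546 left.
March 2136 has 31 days: 546 − 31 = 515 left.
February 2136 has 29 days (2136 is a leap year): 515 − 29 = 486 left.
January 2136 has 31 days: 486 − 31 = 455 left.
December 2135 has 31 days: 455 − 31 = 424 left.
November 2135 has 30 days: 424 − 30 = 394 left.
October 2135 has 31 days: 394 − 31 = 363 left.
September 2135 has 30 days: 363 − 30 = 333 left.
August 2135 has 31 days: 333 − 31 = 302 left.
July 2135 has 31 days: 302 − 31 = 271 left.
June 2135 has 30 days: 271 − 30 = 241 left.
May 2135 has 31 days: 241 − 31 = 210 left.
April 2135 has 30 days: 210 − 30 = 180 left.
March 2135 has 31 days: 180 − 31 = 149 left.
February 2135 has 28 days (2135 is not a leap year): 149 − 28 = 121 left.
January 2135 has 31 days: 121 − 31 = 90 left.
December 2134 has 31 days: 90 − 31 = 59 left.
November 2134 has 30 days: 59 − 30 = 29 left.
October 2134 has 31 days; 31 − 29 = 2 → October 2, 2134.
Counting back 600 days from October 2, 2134:
Going back 2 days from October 2, 2134 reaches the end of the previous month; 600 − 2 = 598 left.
September 2134 has 30 days: 598 − 30 = 568 left.
August 2134 has 31 days: 568 − 31 = 537 left.
July 2134 has 31 days: 537 − 31 = 506 left.
June 2134 has 30 days: 506 − 30 = 476 left.
May 2134 has 31 days: 476 − 31 = 445 left.
April 2134 has 30 days: 445 − 30 = 415 left.
March 2134 has 31 days: 415 − 31 = 384 left.
February 2134 has 28 days (2134 is not a leap year): 384 − 28 = 356 left.
January 2134 has 31 days: 356 − 31 = 325 left.
December 2133 has 31 days: 325 − 31 = 294 left.
November 2133 has 30 days: 294 − 30 = 264 left.
October 2133 has 31 days: 264 − 31 = 233 left.
September 2133 has 30 days: 233 − 30 = 203 left.
August 2133 has 31 days: 203 − 31 = 172 left.
July 2133 has 31 days: 172 − 31 = 141 left.
June 2133 has 30 days: 141 − 30 = 111 left.
May 2133 has 31 days: 111 − 31 = 80 left.
April 2133 has 30 days: 80 − 30 = 50 left.
March 2133 has 31 days: 50 − 31 = 19 left.
February 2133 has 28 days; 28 − 19 = 9 → February 9, 2133.

February 9, 2133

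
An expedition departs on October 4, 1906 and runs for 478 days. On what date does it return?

Advancing 478 days from October 4, 1906.
October has 31 days, so 31 − 4 = 27 days remain after October 4, 1906; 478 − 27 = 451 left.
November 1906 has 30 days: 451 − 30 = 421 left.
December 1906 has 31 days: 421 − 31 = 390 left.
January 1907 has 31 days: 390 − 31 = 359 left.
February 1907 has 28 days (1907 is not a leap year): 359 − 28 = 331 left.
March 1907 has 31 days: 331 − 31 = 300 left.
April 1907 has 30 days: 300 − 30 = 270 left.
May 1907 has 31 days: 270 − 31 = 239 left.
June 1907 has 30 days: 239 − 30 = 209 left.
July 1907 has 31 days: 209 − 31 = 178 left.
August 1907 has 31 days: 178 − 31 = 147 left.
September 1907 has 30 days: 147 − 30 = 117 left.
October 1907 has 31 days: 117 − 31 = 86 left.
November 1907 has 30 days: 86 − 30 = 56 left.
December 1907 has 31 days: 56 − 31 = 25 left.
25 days into January 1908 → January 25, 1908.

January 25, 1908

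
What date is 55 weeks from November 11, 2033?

Counting forward 55 weeks = 385 days from November 11, 2033.
November has 30 days, so 30 − 11 = 19 days remain after November 11, 2033; 385 − 19 = 366 left.
December 2033 has 31 days: 366 − 31 = 335 left.
January 2034 has 31 days: 335 − 31 = 304 left.
February 2034 has 28 days (2034 is not a leap year): 304 − 28 = 276 left.
March 2034 has 31 days: 276 − 31 = 245 left.
April 2034 has 30 days: 245 − 30 = 215 left.
May 2034 has 31 days: 215 − 31 = 184 left.
June 2034 has 30 days: 184 − 30 = 154 left.
July 2034 has 31 days: 154 − 31 = 123 left.
August 2034 has 31 days: 123 − 31 = 92 left.
September 2034 has 30 days: 92 − 30 = 62 left.
October 2034 has 31 days: 62 − 31 = 31 left.
November 2034 has 30 days: 31 − 30 = 1 left.
1 day into December 2034 → December 1, 2034.

December 1, 2034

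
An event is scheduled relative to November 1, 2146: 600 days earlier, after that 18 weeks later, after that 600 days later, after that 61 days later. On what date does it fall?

May 7, 2147

Going back 600 days from November 1, 2146:
Going back 1 day from November 1, 2146 reaches the end of the previous month; 600 − 1 = 599 left.
October 2146 has 31 days: 599 − 31 = 568 left.
September 2146 has 30 days: 568 − 30 = 538 left.
August 2146 has 31 days: 538 − 31 = 507 left.
July 2146 has 31 days: 507 − 31 = 476 left.
June 2146 has 30 days: 476 − 30 = 446 left.
May 2146 has 31 days: 446 − 31 = 415 left.
April 2146 has 30 days: 415 − 30 = 385 left.
March 2146 has 31 days: 385 − 31 = 354 left.
February 2146 has 28 days (2146 is not a leap year): 354 − 28 = 326 left.
January 2146 has 31 days: 326 − 31 = 295 left.
December 2145 has 31 days: 295 − 31 = 264 left.
November 2145 has 30 days: 264 − 30 = 234 left.
October 2145 has 31 days: 234 − 31 = 203 left.
September 2145 has 30 days: 203 − 30 = 173 left.
August 2145 has 31 days: 173 − 31 = 142 left.
July 2145 has 31 days: 142 − 31 = 111 left.
June 2145 has 30 days: 111 − 30 = 81 left.
May 2145 has 31 days: 81 − 31 = 50 left.
April 2145 has 30 days: 50 − 30 = 20 left.
March 2145 has 31 days; 31 − 20 = 11 → March 11, 2145.
Advancing 18 weeks (= 126 days) from March 11, 2145:
March has 31 days, so 31 − 11 = 20 days remain after March 11, 2145; 126 − 20 = 106 left.
April 2145 has 30 days: 106 − 30 = 76 left.
May 2145 has 31 days: 76 − 31 = 45 left.
June 2145 has 30 days: 45 − 30 = 15 left.
15 days into July 2145 → July 15, 2145.
Advancing 600 days from July 15, 2145:
July has 31 days, so 31 − 15 = 16 days remain after July 15, 2145; 600 − 16 = 584 left.
August 2145 has 31 days: 584 − 31 = 553 left.
September 2145 has 30 days: 553 − 30 = 523 left.
October 2145 has 31 days: 523 − 31 = 492 left.
November 2145 has 30 days: 492 − 30 = 462 left.
December 2145 has 31 days: 462 − 31 = 431 left.
January 2146 has 31 days: 431 − 31 = 400 left.
February 2146 has 28 days (2146 is not a leap year): 400 − 28 = 372 left.
March 2146 has 31 days: 372 − 31 = 341 left.
April 2146 has 30 days: 341 − 30 = 311 left.
May 2146 has 31 days: 311 − 31 = 280 left.
June 2146 has 30 days: 280 − 30 = 250 left.
July 2146 has 31 days: 250 − 31 = 219 left.
August 2146 has 31 days: 219 − 31 = 188 left.
September 2146 has 30 days: 188 − 30 = 158 left.
October 2146 has 31 days: 158 − 31 = 127 left.
November 2146 has 30 days: 127 − 30 = 97 left.
December 2146 has 31 days: 97 − 31 = 66 left.
January 2147 has 31 days: 66 − 31 = 35 left.
February 2147 has 28 days (2147 is not a leap year): 35 − 28 = 7 left.
7 days into March 2147 → March 7, 2147.
Adding 61 days from March 7, 2147:
March has 31 days, so 31 − 7 = 24 days remain after March 7, 2147; 61 − 24 = 37 left.
April 2147 has 30 days: 37 − 30 = 7 left.
7 days into May 2147 → May 7, 2147.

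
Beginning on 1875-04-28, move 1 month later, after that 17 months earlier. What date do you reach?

December 28, 1873

Adding 1 month from April 28, 1875:
month 4 + 1 = 5 → May 1875.
Day 28 is valid in May, giving May 28, 1875.
Going back 17 months from May 28, 1875:
month 5 − 17 = -12, which is month 12 of year 1873 → December 1873.
Day 28 is valid in December, giving December 28, 1873.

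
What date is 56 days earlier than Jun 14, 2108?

Going back 56 days from June 14, 2108.
Going back 14 days from June 14, 2108 reaches the end of the previous month; 56 − 14 = 42 left.
May 2108 has 31 days: 42 − 31 = 11 left.
April 2108 has 30 days; 30 − 11 = 19 → April 19, 2108.

April 19, 2108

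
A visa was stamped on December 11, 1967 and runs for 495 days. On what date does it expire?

Advancing 495 days from December 11, 1967.
December has 31 days, so 31 − 11 = 20 days remain after December 11, 1967; 495 − 20 = 475 left.
January 1968 has 31 days: 475 − 31 = 444 left.
February 1968 has 29 days (1968 is a leap year): 444 − 29 = 415 left.
March 1968 has 31 days: 415 − 31 = 384 left.
April 1968 has 30 days: 384 − 30 = 354 left.
May 1968 has 31 days: 354 − 31 = 323 left.
June 1968 has 30 days: 323 − 30 = 293 left.
July 1968 has 31 days: 293 − 31 = 262 left.
August 1968 has 31 days: 262 − 31 = 231 left.
September 1968 has 30 days: 231 − 30 = 201 left.
October 1968 has 31 days: 201 − 31 = 170 left.
November 1968 has 30 days: 170 − 30 = 140 left.
December 1968 has 31 days: 140 − 31 = 109 left.
January 1969 has 31 days: 109 − 31 = 78 left.
February 1969 has 28 days (1969 is not a leap year): 78 − 28 = 50 left.
March 1969 has 31 days: 50 − 31 = 19 left.
19 days into April 1969 → April 19, 1969.

April 19, 1969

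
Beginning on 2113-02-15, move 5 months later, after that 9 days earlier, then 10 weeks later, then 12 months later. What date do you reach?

Adding 5 months from February 15, 2113:
month 2 + 5 = 7 → July 2113.
Day 15 is valid in July, giving July 15, 2113.
Subtracting 9 days from July 15, 2113:
15 − 9 = 6, still in July 2113.
Adding 10 weeks (= 70 days) from July 6, 2113:
July has 31 days, so 31 − 6 = 25 days remain after July 6, 2113; 70 − 25 = 45 left.
August 2113 has 31 days: 45 − 31 = 14 left.
14 days into September 2113 → September 14, 2113.
Advancing 12 months from September 14, 2113:
month 9 + 12 = 21, which is month 9 of year 2114 → September 2114.
Day 14 is valid in September, giving September 14, 2114.

September 14, 2114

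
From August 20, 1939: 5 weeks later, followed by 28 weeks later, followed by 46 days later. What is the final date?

Advancing 5 weeks (= 35 days) from August 20, 1939:
August has 31 days, so 31 − 20 = 11 days remain after August 20, 1939; 35 − 11 = 24 left.
24 days into September 1939 → September 24, 1939.
Advancing 28 weeks (= 196 days) from September 24, 1939:
September has 30 days, so 30 − 24 = 6 days remain after September 24, 1939; 196 − 6 = 190 left.
October 1939 has 31 days: 190 − 31 = 159 left.
November 1939 has 30 days: 159 − 30 = 129 left.
December 1939 has 31 days: 129 − 31 = 98 left.
January 1940 has 31 days: 98 − 31 = 67 left.
February 1940 has 29 days (1940 is a leap year): 67 − 29 = 38 left.
March 1940 has 31 days: 38 − 31 = 7 left.
7 days into April 1940 → April 7, 1940.
Adding 46 days from April 7, 1940:
April has 30 days, so 30 − 7 = 23 days remain after April 7, 1940; 46 − 23 = 23 left.
23 days into May 1940 → May 23, 1940.

May 23, 1940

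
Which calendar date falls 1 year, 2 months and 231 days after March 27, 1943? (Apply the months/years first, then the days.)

Advancing 1 year, 2 months and 231 days from March 27, 1943: first the month/year part, then the days.
+1 year → 1944; month 3 + 2 = 5 → May 1944.
Day 27 is valid in May, giving May 27, 1944.
Now add 231 days from May 27, 1944.
May has 31 days, so 31 − 27 = 4 days remain after May 27, 1944; 231 − 4 = 227 left.
June 1944 has 30 days: 227 − 30 = 197 left.
July 1944 has 31 days: 197 − 31 = 166 left.
August 1944 has 31 days: 166 − 31 = 135 left.
September 1944 has 30 days: 135 − 30 = 105 left.
October 1944 has 31 days: 105 − 31 = 74 left.
November 1944 has 30 days: 74 − 30 = 44 left.
December 1944 has 31 days: 44 − 31 = 13 left.
13 days into January 1945 → January 13, 1945.

January 13, 1945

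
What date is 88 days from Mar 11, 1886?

June 7, 1886

Counting forward 88 days from March 11, 1886.
March has 31 days, so 31 − 11 = 20 days remain after March 11, 1886; 88 − 20 = 68 left.
April 1886 has 30 days: 68 − 30 = 38 left.
May 1886 has 31 days: 38 − 31 = 7 left.
7 days into June 1886 → June 7, 1886.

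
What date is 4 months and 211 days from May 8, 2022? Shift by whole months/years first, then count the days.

Counting forward 4 months and 211 days from May 8, 2022: first the month/year part, then the days.
month 5 + 4 = 9 → September 2022.
Day 8 is valid in September, giving September 8, 2022.
Now add 211 days from September 8, 2022.
September has 30 days, so 30 − 8 = 22 days remain after September 8, 2022; 211 − 22 = 189 left.
October 2022 has 31 days: 189 − 31 = 158 left.
November 2022 has 30 days: 158 − 30 = 128 left.
December 2022 has 31 days: 128 − 31 = 97 left.
January 2023 has 31 days: 97 − 31 = 66 left.
February 2023 has 28 days (2023 is not a leap year): 66 − 28 = 38 left.
March 2023 has 31 days: 38 − 31 = 7 left.
7 days into April 2023 → April 7, 2023.

April 7, 2023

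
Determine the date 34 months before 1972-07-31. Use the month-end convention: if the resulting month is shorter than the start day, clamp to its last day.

Counting back 34 months from July 31, 1972.
month 7 − 34 = -27, which is month 9 of year 1969 → September 1969.
September 1969 has only 30 days and the start was day 31, so the date clamps to September 30, 1969.

September 30, 1969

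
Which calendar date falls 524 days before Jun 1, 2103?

December 24, 2101

Counting back 524 days from June 1, 2103.
Going back 1 day from June 1, 2103 reaches the end of the previous month; 524 − 1 = 523 left.
May 2103 has 31 days: 523 − 31 = 492 left.
April 2103 has 30 days: 492 − 30 = 462 left.
March 2103 has 31 days: 462 − 31 = 431 left.
February 2103 has 28 days (2103 is not a leap year): 431 − 28 = 403 left.
January 2103 has 31 days: 403 − 31 = 372 left.
December 2102 has 31 days: 372 − 31 = 341 left.
November 2102 has 30 days: 341 − 30 = 311 left.
October 2102 has 31 days: 311 − 31 = 280 left.
September 2102 has 30 days: 280 − 30 = 250 left.
August 2102 has 31 days: 250 − 31 = 219 left.
July 2102 has 31 days: 219 − 31 = 188 left.
June 2102 has 30 days: 188 − 30 = 158 left.
May 2102 has 31 days: 158 − 31 = 127 left.
April 2102 has 30 days: 127 − 30 = 97 left.
March 2102 has 31 days: 97 − 31 = 66 left.
February 2102 has 28 days (2102 is not a leap year): 66 − 28 = 38 left.
January 2102 has 31 days: 38 − 31 = 7 left.
December 2101 has 31 days; 31 − 7 = 24 → December 24, 2101.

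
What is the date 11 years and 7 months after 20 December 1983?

Advancing 11 years and 7 months from December 20, 1983.
+11 years → 1994; month 12 + 7 = 19, which is month 7 of year 1995 → July 1995.
Day 20 is valid in July, giving July 20, 1995.

July 20, 1995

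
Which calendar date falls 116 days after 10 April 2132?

August 4, 2132

Adding 116 days from April 10, 2132.
April has 30 days, so 30 − 10 = 20 days remain after April 10, 2132; 116 − 20 = 96 left.
May 2132 has 31 days: 96 − 31 = 65 left.
June 2132 has 30 days: 65 − 30 = 35 left.
July 2132 has 31 days: 35 − 31 = 4 left.
4 days into August 2132 → August 4, 2132.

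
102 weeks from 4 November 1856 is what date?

October 19, 1858

Counting forward 102 weeks = 714 days from November 4, 1856.
November has 30 days, so 30 − 4 = 26 days remain after November 4, 1856; 714 − 26 = 688 left.
December 1856 has 31 days: 688 − 31 = 657 left.
January 1857 has 31 days: 657 − 31 = 626 left.
February 1857 has 28 days (1857 is not a leap year): 626 − 28 = 598 left.
March 1857 has 31 days: 598 − 31 = 567 left.
April 1857 has 30 days: 567 − 30 = 537 left.
May 1857 has 31 days: 537 − 31 = 506 left.
June 1857 has 30 days: 506 − 30 = 476 left.
July 1857 has 31 days: 476 − 31 = 445 left.
August 1857 has 31 days: 445 − 31 = 414 left.
September 1857 has 30 days: 414 − 30 = 384 left.
October 1857 has 31 days: 384 − 31 = 353 left.
November 1857 has 30 days: 353 − 30 = 323 left.
December 1857 has 31 days: 323 − 31 = 292 left.
January 1858 has 31 days: 292 − 31 = 261 left.
February 1858 has 28 days (1858 is not a leap year): 261 − 28 = 233 left.
March 1858 has 31 days: 233 − 31 = 202 left.
April 1858 has 30 days: 202 − 30 = 172 left.
May 1858 has 31 days: 172 − 31 = 141 left.
June 1858 has 30 days: 141 − 30 = 111 left.
July 1858 has 31 days: 111 − 31 = 80 left.
August 1858 has 31 days: 80 − 31 = 49 left.
September 1858 has 30 days: 49 − 30 = 19 left.
19 days into October 1858 → October 19, 1858.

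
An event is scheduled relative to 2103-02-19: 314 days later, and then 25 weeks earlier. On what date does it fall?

July 8, 2103

Advancing 314 days from February 19, 2103:
February has 28 days, so 28 − 19 = 9 days remain after February 19, 2103; 314 − 9 = 305 left.
March 2103 has 31 days: 305 − 31 = 274 left.
April 2103 has 30 days: 274 − 30 = 244 left.
May 2103 has 31 days: 244 − 31 = 213 left.
June 2103 has 30 days: 213 − 30 = 183 left.
July 2103 has 31 days: 183 − 31 = 152 left.
August 2103 has 31 days: 152 − 31 = 121 left.
September 2103 has 30 days: 121 − 30 = 91 left.
October 2103 has 31 days: 91 − 31 = 60 left.
November 2103 has 30 days: 60 − 30 = 30 left.
30 days into December 2103 → December 30, 2103.
Subtracting 25 weeks (= 175 days) from December 30, 2103:
Going back 30 days from December 30, 2103 reaches the end of the previous month; 175 − 30 = 145 left.
November 2103 has 30 days: 145 − 30 = 115 left.
October 2103 has 31 days: 115 − 31 = 84 left.
September 2103 has 30 days: 84 − 30 = 54 left.
August 2103 has 31 days: 54 − 31 = 23 left.
July 2103 has 31 days; 31 − 23 = 8 → July 8, 2103.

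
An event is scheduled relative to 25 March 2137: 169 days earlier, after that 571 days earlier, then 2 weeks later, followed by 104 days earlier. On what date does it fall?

December 16, 2134

Counting back 169 days from March 25, 2137:
Going back 25 days from March 25, 2137 reaches the end of the previous month; 169 − 25 = 144 left.
February 2137 has 28 days (2137 is not a leap year): 144 − 28 = 116 left.
January 2137 has 31 days: 116 − 31 = 85 left.
December 2136 has 31 days: 85 − 31 = 54 left.
November 2136 has 30 days: 54 − 30 = 24 left.
October 2136 has 31 days; 31 − 24 = 7 → October 7, 2136.
Going back 571 days from October 7, 2136:
Going back 7 days from October 7, 2136 reaches the end of the previous month; 571 − 7 = 564 left.
September 2136 has 30 days: 564 − 30 = 534 left.
August 2136 has 31 days: 534 − 31 = 503 left.
July 2136 has 31 days: 503 − 31 = 472 left.
June 2136 has 30 days: 472 − 30 = 442 left.
May 2136 has 31 days: 442 − 31 = 411 left.
April 2136 has 30 days: 411 − 30 = 381 left.
March 2136 has 31 days: 381 − 31 = 350 left.
February 2136 has 29 days (2136 is a leap year): 350 − 29 = 321 left.
January 2136 has 31 days: 321 − 31 = 290 left.
December 2135 has 31 days: 290 − 31 = 259 left.
November 2135 has 30 days: 259 − 30 = 229 left.
October 2135 has 31 days: 229 − 31 = 198 left.
September 2135 has 30 days: 198 − 30 = 168 left.
August 2135 has 31 days: 168 − 31 = 137 left.
July 2135 has 31 days: 137 − 31 = 106 left.
June 2135 has 30 days: 106 − 30 = 76 left.
May 2135 has 31 days: 76 − 31 = 45 left.
April 2135 has 30 days: 45 − 30 = 15 left.
March 2135 has 31 days; 31 − 15 = 16 → March 16, 2135.
Advancing 2 weeks (= 14 days) from March 16, 2135:
March has 31 days; 16 + 14 = 30, still in March.
Subtracting 104 days from March 30, 2135:
Going back 30 days from March 30, 2135 reaches the end of the previous month; 104 − 30 = 74 left.
February 2135 has 28 days (2135 is not a leap year): 74 − 28 = 46 left.
January 2135 has 31 days: 46 − 31 = 15 left.
December 2134 has 31 days; 31 − 15 = 16 → December 16, 2134.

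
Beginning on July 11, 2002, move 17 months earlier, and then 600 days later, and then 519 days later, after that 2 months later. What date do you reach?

Going back 17 months from July 11, 2002:
month 7 − 17 = -10, which is month 2 of year 2001 → February 2001.
Day 11 is valid in February, giving February 11, 2001.
Counting forward 600 days from February 11, 2001:
February has 28 days, so 28 − 11 = 17 days remain after February 11, 2001; 600 − 17 = 583 left.
March 2001 has 31 days: 583 − 31 = 552 left.
April 2001 has 30 days: 552 − 30 = 522 left.
May 2001 has 31 days: 522 − 31 = 491 left.
June 2001 has 30 days: 491 − 30 = 461 left.
July 2001 has 31 days: 461 − 31 = 430 left.
August 2001 has 31 days: 430 − 31 = 399 left.
September 2001 has 30 days: 399 − 30 = 369 left.
October 2001 has 31 days: 369 − 31 = 338 left.
November 2001 has 30 days: 338 − 30 = 308 left.
December 2001 has 31 days: 308 − 31 = 277 left.
January 2002 has 31 days: 277 − 31 = 246 left.
February 2002 has 28 days (2002 is not a leap year): 246 − 28 = 218 left.
March 2002 has 31 days: 218 − 31 = 187 left.
April 2002 has 30 days: 187 − 30 = 157 left.
May 2002 has 31 days: 157 − 31 = 126 left.
June 2002 has 30 days: 126 − 30 = 96 left.
July 2002 has 31 days: 96 − 31 = 65 left.
August 2002 has 31 days: 65 − 31 = 34 left.
September 2002 has 30 days: 34 − 30 = 4 left.
4 days into October 2002 → October 4, 2002.
Counting forward 519 days from October 4, 2002:
October has 31 days, so 31 − 4 = 27 days remain after October 4, 2002; 519 − 27 = 492 left.
November 2002 has 30 days: 492 − 30 = 462 left.
December 2002 has 31 days: 462 − 31 = 431 left.
January 2003 has 31 days: 431 − 31 = 400 left.
February 2003 has 28 days (2003 is not a leap year): 400 − 28 = 372 left.
March 2003 has 31 days: 372 − 31 = 341 left.
April 2003 has 30 days: 341 − 30 = 311 left.
May 2003 has 31 days: 311 − 31 = 280 left.
June 2003 has 30 days: 280 − 30 = 250 left.
July 2003 has 31 days: 250 − 31 = 219 left.
August 2003 has 31 days: 219 − 31 = 188 left.
September 2003 has 30 days: 188 − 30 = 158 left.
October 2003 has 31 days: 158 − 31 = 127 left.
November 2003 has 30 days: 127 − 30 = 97 left.
December 2003 has 31 days: 97 − 31 = 66 left.
January 2004 has 31 days: 66 − 31 = 35 left.
February 2004 has 29 days (2004 is a leap year): 35 − 29 = 6 left.
6 days into March 2004 → March 6, 2004.
Adding 2 months from March 6, 2004:
month 3 + 2 = 5 → May 2004.
Day 6 is valid in May, giving May 6, 2004.

May 6, 2004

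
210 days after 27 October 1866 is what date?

May 25, 1867

Advancing 210 days from October 27, 1866.
October has 31 days, so 31 − 27 = 4 days remain after October 27, 1866; 210 − 4 = 206 left.
November 1866 has 30 days: 206 − 30 = 176 left.
December 1866 has 31 days: 176 − 31 = 145 left.
January 1867 has 31 days: 145 − 31 = 114 left.
February 1867 has 28 days (1867 is not a leap year): 114 − 28 = 86 left.
March 1867 has 31 days: 86 − 31 = 55 left.
April 1867 has 30 days: 55 − 30 = 25 left.
25 days into May 1867 → May 25, 1867.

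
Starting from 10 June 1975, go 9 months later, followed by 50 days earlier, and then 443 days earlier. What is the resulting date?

November 3, 1974

Advancing 9 months from June 10, 1975:
month 6 + 9 = 15, which is month 3 of year 1976 → March 1976.
Day 10 is valid in March, giving March 10, 1976.
Going back 50 days from March 10, 1976:
Going back 10 days from March 10, 1976 reaches the end of the previous month; 50 − 10 = 40 left.
February 1976 has 29 days (1976 is a leap year): 40 − 29 = 11 left.
January 1976 has 31 days; 31 − 11 = 20 → January 20, 1976.
Counting back 443 days from January 20, 1976:
Going back 20 days from January 20, 1976 reaches the end of the previous month; 443 − 20 = 423 left.
December 1975 has 31 days: 423 − 31 = 392 left.
November 1975 has 30 days: 392 − 30 = 362 left.
October 1975 has 31 days: 362 − 31 = 331 left.
September 1975 has 30 days: 331 − 30 = 301 left.
August 1975 has 31 days: 301 − 31 = 270 left.
July 1975 has 31 days: 270 − 31 = 239 left.
June 1975 has 30 days: 239 − 30 = 209 left.
May 1975 has 31 days: 209 − 31 = 178 left.
April 1975 has 30 days: 178 − 30 = 148 left.
March 1975 has 31 days: 148 − 31 = 117 left.
February 1975 has 28 days (1975 is not a leap year): 117 − 28 = 89 left.
January 1975 has 31 days: 89 − 31 = 58 left.
December 1974 has 31 days: 58 − 31 = 27 left.
November 1974 has 30 days; 30 − 27 = 3 → November 3, 1974.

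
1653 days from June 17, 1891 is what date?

Counting forward 1653 days from June 17, 1891.
June has 30 days, so 30 − 17 = 13 days remain after June 17, 1891; 1653 − 13 = 1640 left.
July 1891 has 31 days: 1640 − 31 = 1609 left.
August 1891 has 31 days: 1609 − 31 = 1578 left.
September 1891 has 30 days: 1578 − 30 = 1548 left.
October 1891 has 31 days: 1548 − 31 = 1517 left.
November 1891 has 30 days: 1517 − 30 = 1487 left.
December 1891 has 31 days: 1487 − 31 = 1456 left.
January 1892 has 31 days: 1456 − 31 = 1425 left.
February 1892 has 29 days (1892 is a leap year): 1425 − 29 = 1396 left.
March 1892 has 31 days: 1396 − 31 = 1365 left.
April 1892 has 30 days: 1365 − 30 = 1335 left.
May 1892 has 31 days: 1335 − 31 = 1304 left.
June 1892 has 30 days: 1304 − 30 = 1274 left.
July 1892 has 31 days: 1274 − 31 = 1243 left.
August 1892 has 31 days: 1243 − 31 = 1212 left.
September 1892 has 30 days: 1212 − 30 = 1182 left.
October 1892 has 31 days: 1182 − 31 = 1151 left.
November 1892 has 30 days: 1151 − 30 = 1121 left.
December 1892 has 31 days: 1121 − 31 = 1090 left.
January 1893 has 31 days: 1090 − 31 = 1059 left.
February 1893 has 28 days (1893 is not a leap year): 1059 − 28 = 1031 left.
March 1893 has 31 days: 1031 − 31 = 1000 left.
April 1893 has 30 days: 1000 − 30 = 970 left.
May 1893 has 31 days: 970 − 31 = 939 left.
June 1893 has 30 days: 939 − 30 = 909 left.
July 1893 has 31 days: 909 − 31 = 878 left.
August 1893 has 31 days: 878 − 31 = 847 left.
September 1893 has 30 days: 847 − 30 = 817 left.
October 1893 has 31 days: 817 − 31 = 786 left.
November 1893 has 30 days: 786 − 30 = 756 left.
December 1893 has 31 days: 756 − 31 = 725 left.
January 1894 has 31 days: 725 − 31 = 694 left.
February 1894 has 28 days (1894 is not a leap year): 694 − 28 = 666 left.
March 1894 has 31 days: 666 − 31 = 635 left.
April 1894 has 30 days: 635 − 30 = 605 left.
May 1894 has 31 days: 605 − 31 = 574 left.
June 1894 has 30 days: 574 − 30 = 544 left.
July 1894 has 31 days: 544 − 31 = 513 left.
August 1894 has 31 days: 513 − 31 = 482 left.
September 1894 has 30 days: 482 − 30 = 452 left.
October 1894 has 31 days: 452 − 31 = 421 left.
November 1894 has 30 days: 421 − 30 = 391 left.
December 1894 has 31 days: 391 − 31 = 360 left.
January 1895 has 31 days: 360 − 31 = 329 left.
February 1895 has 28 days (1895 is not a leap year): 329 − 28 = 301 left.
March 1895 has 31 days: 301 − 31 = 270 left.
April 1895 has 30 days: 270 − 30 = 240 left.
May 1895 has 31 days: 240 − 31 = 209 left.
June 1895 has 30 days: 209 − 30 = 179 left.
July 1895 has 31 days: 179 − 31 = 148 left.
August 1895 has 31 days: 148 − 31 = 117 left.
September 1895 has 30 days: 117 − 30 = 87 left.
October 1895 has 31 days: 87 − 31 = 56 left.
November 1895 has 30 days: 56 − 30 = 26 left.
26 days into December 1895 → December 26, 1895.

December 26, 1895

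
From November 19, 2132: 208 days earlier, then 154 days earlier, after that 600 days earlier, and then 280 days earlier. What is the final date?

June 26, 2129

Counting back 208 days from November 19, 2132:
Going back 19 days from November 19, 2132 reaches the end of the previous month; 208 − 19 = 189 left.
October 2132 has 31 days: 189 − 31 = 158 left.
September 2132 has 30 days: 158 − 30 = 128 left.
August 2132 has 31 days: 128 − 31 = 97 left.
July 2132 has 31 days: 97 − 31 = 66 left.
June 2132 has 30 days: 66 − 30 = 36 left.
May 2132 has 31 days: 36 − 31 = 5 left.
April 2132 has 30 days; 30 − 5 = 25 → April 25, 2132.
Counting back 154 days from April 25, 2132:
Going back 25 days from April 25, 2132 reaches the end of the previous month; 154 − 25 = 129 left.
March 2132 has 31 days: 129 − 31 = 98 left.
February 2132 has 29 days (2132 is a leap year): 98 − 29 = 69 left.
January 2132 has 31 days: 69 − 31 = 38 left.
December 2131 has 31 days: 38 − 31 = 7 left.
November 2131 has 30 days; 30 − 7 = 23 → November 23, 2131.
Subtracting 600 days from November 23, 2131:
Going back 23 days from November 23, 2131 reaches the end of the previous month; 600 − 23 = 577 left.
October 2131 has 31 days: 577 − 31 = 546 left.
September 2131 has 30 days: 546 − 30 = 516 left.
August 2131 has 31 days: 516 − 31 = 485 left.
July 2131 has 31 days: 485 − 31 = 454 left.
June 2131 has 30 days: 454 − 30 = 424 left.
May 2131 has 31 days: 424 − 31 = 393 left.
April 2131 has 30 days: 393 − 30 = 363 left.
March 2131 has 31 days: 363 − 31 = 332 left.
February 2131 has 28 days (2131 is not a leap year): 332 − 28 = 304 left.
January 2131 has 31 days: 304 − 31 = 273 left.
December 2130 has 31 days: 273 − 31 = 242 left.
November 2130 has 30 days: 242 − 30 = 212 left.
October 2130 has 31 days: 212 − 31 = 181 left.
September 2130 has 30 days: 181 − 30 = 151 left.
August 2130 has 31 days: 151 − 31 = 120 left.
July 2130 has 31 days: 120 − 31 = 89 left.
June 2130 has 30 days: 89 − 30 = 59 left.
May 2130 has 31 days: 59 − 31 = 28 left.
April 2130 has 30 days; 30 − 28 = 2 → April 2, 2130.
Counting back 280 days from April 2, 2130:
Going back 2 days from April 2, 2130 reaches the end of the previous month; 280 − 2 = 278 left.
March 2130 has 31 days: 278 − 31 = 247 left.
February 2130 has 28 days (2130 is not a leap year): 247 − 28 = 219 left.
January 2130 has 31 days: 219 − 31 = 188 left.
December 2129 has 31 days: 188 − 31 = 157 left.
November 2129 has 30 days: 157 − 30 = 127 left.
October 2129 has 31 days: 127 − 31 = 96 left.
September 2129 has 30 days: 96 − 30 = 66 left.
August 2129 has 31 days: 66 − 31 = 35 left.
July 2129 has 31 days: 35 − 31 = 4 left.
June 2129 has 30 days; 30 − 4 = 26 → June 26, 2129.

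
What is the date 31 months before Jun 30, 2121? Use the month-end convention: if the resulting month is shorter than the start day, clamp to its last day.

November 30, 2118

Counting back 31 months from June 30, 2121.
month 6 − 31 = -25, which is month 11 of year 2118 → November 2118.
Day 30 is valid in November, giving November 30, 2118.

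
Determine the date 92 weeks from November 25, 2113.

August 31, 2115

Counting forward 92 weeks = 644 days from November 25, 2113.
November has 30 days, so 30 − 25 = 5 days remain after November 25, 2113; 644 − 5 = 639 left.
December 2113 has 31 days: 639 − 31 = 608 left.
January 2114 has 31 days: 608 − 31 = 577 left.
February 2114 has 28 days (2114 is not a leap year): 577 − 28 = 549 left.
March 2114 has 31 days: 549 − 31 = 518 left.
April 2114 has 30 days: 518 − 30 = 488 left.
May 2114 has 31 days: 488 − 31 = 457 left.
June 2114 has 30 days: 457 − 30 = 427 left.
July 2114 has 31 days: 427 − 31 = 396 left.
August 2114 has 31 days: 396 − 31 = 365 left.
September 2114 has 30 days: 365 − 30 = 335 left.
October 2114 has 31 days: 335 − 31 = 304 left.
November 2114 has 30 days: 304 − 30 = 274 left.
December 2114 has 31 days: 274 − 31 = 243 left.
January 2115 has 31 days: 243 − 31 = 212 left.
February 2115 has 28 days (2115 is not a leap year): 212 − 28 = 184 left.
March 2115 has 31 days: 184 − 31 = 153 left.
April 2115 has 30 days: 153 − 30 = 123 left.
May 2115 has 31 days: 123 − 31 = 92 left.
June 2115 has 30 days: 92 − 30 = 62 left.
July 2115 has 31 days: 62 − 31 = 31 left.
31 days into August 2115 → August 31, 2115.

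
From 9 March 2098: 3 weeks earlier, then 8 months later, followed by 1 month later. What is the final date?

November 16, 2098

Going back 3 weeks (= 21 days) from March 9, 2098:
Going back 9 days from March 9, 2098 reaches the end of the previous month; 21 − 9 = 12 left.
February 2098 has 28 days; 28 − 12 = 16 → February 16, 2098.
Adding 8 months from February 16, 2098:
month 2 + 8 = 10 → October 2098.
Day 16 is valid in October, giving October 16, 2098.
Adding 1 month from October 16, 2098:
month 10 + 1 = 11 → November 2098.
Day 16 is valid in November, giving November 16, 2098.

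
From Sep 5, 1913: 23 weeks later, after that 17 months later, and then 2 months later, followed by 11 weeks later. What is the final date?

November 29, 1915

Adding 23 weeks (= 161 days) from September 5, 1913:
September has 30 days, so 30 − 5 = 25 days remain after September 5, 1913; 161 − 25 = 136 left.
October 1913 has 31 days: 136 − 31 = 105 left.
November 1913 has 30 days: 105 − 30 = 75 left.
December 1913 has 31 days: 75 − 31 = 44 left.
January 1914 has 31 days: 44 − 31 = 13 left.
13 days into February 1914 → February 13, 1914.
Adding 17 months from February 13, 1914:
month 2 + 17 = 19, which is month 7 of year 1915 → July 1915.
Day 13 is valid in July, giving July 13, 1915.
Adding 2 months from July 13, 1915:
month 7 + 2 = 9 → September 1915.
Day 13 is valid in September, giving September 13, 1915.
Adding 11 weeks (= 77 days) from September 13, 1915:
September has 30 days, so 30 − 13 = 17 days remain after September 13, 1915; 77 − 17 = 60 left.
October 1915 has 31 days: 60 − 31 = 29 left.
29 days into November 1915 → November 29, 1915.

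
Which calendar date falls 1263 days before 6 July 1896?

Subtracting 1263 days from July 6, 1896.
Going back 6 days from July 6, 1896 reaches the end of the previous month; 1263 − 6 = 1257 left.
June 1896 has 30 days: 1257 − 30 = 1227 left.
May 1896 has 31 days: 1227 − 31 = 1196 left.
April 1896 has 30 days: 1196 − 30 = 1166 left.
March 1896 has 31 days: 1166 − 31 = 1135 left.
February 1896 has 29 days (1896 is a leap year): 1135 − 29 = 1106 left.
January 1896 has 31 days: 1106 − 31 = 1075 left.
December 1895 has 31 days: 1075 − 31 = 1044 left.
November 1895 has 30 days: 1044 − 30 = 1014 left.
October 1895 has 31 days: 1014 − 31 = 983 left.
September 1895 has 30 days: 983 − 30 = 953 left.
August 1895 has 31 days: 953 − 31 = 922 left.
July 1895 has 31 days: 922 − 31 = 891 left.
June 1895 has 30 days: 891 − 30 = 861 left.
May 1895 has 31 days: 861 − 31 = 830 left.
April 1895 has 30 days: 830 − 30 = 800 left.
March 1895 has 31 days: 800 − 31 = 769 left.
February 1895 has 28 days (1895 is not a leap year): 769 − 28 = 741 left.
January 1895 has 31 days: 741 − 31 = 710 left.
December 1894 has 31 days: 710 − 31 = 679 left.
November 1894 has 30 days: 679 − 30 = 649 left.
October 1894 has 31 days: 649 − 31 = 618 left.
September 1894 has 30 days: 618 − 30 = 588 left.
August 1894 has 31 days: 588 − 31 = 557 left.
July 1894 has 31 days: 557 − 31 = 526 left.
June 1894 has 30 days: 526 − 30 = 496 left.
May 1894 has 31 days: 496 − 31 = 465 left.
April 1894 has 30 days: 465 − 30 = 435 left.
March 1894 has 31 days: 435 − 31 = 404 left.
February 1894 has 28 days (1894 is not a leap year): 404 − 28 = 376 left.
January 1894 has 31 days: 376 − 31 = 345 left.
December 1893 has 31 days: 345 − 31 = 314 left.
November 1893 has 30 days: 314 − 30 = 284 left.
October 1893 has 31 days: 284 − 31 = 253 left.
September 1893 has 30 days: 253 − 30 = 223 left.
August 1893 has 31 days: 223 − 31 = 192 left.
July 1893 has 31 days: 192 − 31 = 161 left.
June 1893 has 30 days: 161 − 30 = 131 left.
May 1893 has 31 days: 131 − 31 = 100 left.
April 1893 has 30 days: 100 − 30 = 70 left.
March 1893 has 31 days: 70 − 31 = 39 left.
February 1893 has 28 days (1893 is not a leap year): 39 − 28 = 11 left.
January 1893 has 31 days; 31 − 11 = 20 → January 20, 1893.

January 20, 1893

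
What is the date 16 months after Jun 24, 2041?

October 24, 2042

Adding 16 months from June 24, 2041.
month 6 + 16 = 22, which is month 10 of year 2042 → October 2042.
Day 24 is valid in October, giving October 24, 2042.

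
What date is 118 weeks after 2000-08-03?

November 7, 2002

Advancing 118 weeks = 826 days from August 3, 2000.
August has 31 days, so 31 − 3 = 28 days remain after August 3, 2000; 826 − 28 = 798 left.
September 2000 has 30 days: 798 − 30 = 768 left.
October 2000 has 31 days: 768 − 31 = 737 left.
November 2000 has 30 days: 737 − 30 = 707 left.
December 2000 has 31 days: 707 − 31 = 676 left.
January 2001 has 31 days: 676 − 31 = 645 left.
February 2001 has 28 days (2001 is not a leap year): 645 − 28 = 617 left.
March 2001 has 31 days: 617 − 31 = 586 left.
April 2001 has 30 days: 586 − 30 = 556 left.
May 2001 has 31 days: 556 − 31 = 525 left.
June 2001 has 30 days: 525 − 30 = 495 left.
July 2001 has 31 days: 495 − 31 = 464 left.
August 2001 has 31 days: 464 − 31 = 433 left.
September 2001 has 30 days: 433 − 30 = 403 left.
October 2001 has 31 days: 403 − 31 = 372 left.
November 2001 has 30 days: 372 − 30 = 342 left.
December 2001 has 31 days: 342 − 31 = 311 left.
January 2002 has 31 days: 311 − 31 = 280 left.
February 2002 has 28 days (2002 is not a leap year): 280 − 28 = 252 left.
March 2002 has 31 days: 252 − 31 = 221 left.
April 2002 has 30 days: 221 − 30 = 191 left.
May 2002 has 31 days: 191 − 31 = 160 left.
June 2002 has 30 days: 160 − 30 = 130 left.
July 2002 has 31 days: 130 − 31 = 99 left.
August 2002 has 31 days: 99 − 31 = 68 left.
September 2002 has 30 days: 68 − 30 = 38 left.
October 2002 has 31 days: 38 − 31 = 7 left.
7 days into November 2002 → November 7, 2002.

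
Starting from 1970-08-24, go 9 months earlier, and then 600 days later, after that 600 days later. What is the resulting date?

Counting back 9 months from August 24, 1970:
month 8 − 9 = -1, which is month 11 of year 1969 → November 1969.
Day 24 is valid in November, giving November 24, 1969.
Advancing 600 days from November 24, 1969:
November has 30 days, so 30 − 24 = 6 days remain after November 24, 1969; 600 − 6 = 594 left.
December 1969 has 31 days: 594 − 31 = 563 left.
January 1970 has 31 days: 563 − 31 = 532 left.
February 1970 has 28 days (1970 is not a leap year): 532 − 28 = 504 left.
March 1970 has 31 days: 504 − 31 = 473 left.
April 1970 has 30 days: 473 − 30 = 443 left.
May 1970 has 31 days: 443 − 31 = 412 left.
June 1970 has 30 days: 412 − 30 = 382 left.
July 1970 has 31 days: 382 − 31 = 351 left.
August 1970 has 31 days: 351 − 31 = 320 left.
September 1970 has 30 days: 320 − 30 = 290 left.
October 1970 has 31 days: 290 − 31 = 259 left.
November 1970 has 30 days: 259 − 30 = 229 left.
December 1970 has 31 days: 229 − 31 = 198 left.
January 1971 has 31 days: 198 − 31 = 167 left.
February 1971 has 28 days (1971 is not a leap year): 167 − 28 = 139 left.
March 1971 has 31 days: 139 − 31 = 108 left.
April 1971 has 30 days: 108 − 30 = 78 left.
May 1971 has 31 days: 78 − 31 = 47 left.
June 1971 has 30 days: 47 − 30 = 17 left.
17 days into July 1971 → July 17, 1971.
Adding 600 days from July 17, 1971:
July has 31 days, so 31 − 17 = 14 days remain after July 17, 1971; 600 − 14 = 586 left.
August 1971 has 31 days: 586 − 31 = 555 left.
September 1971 has 30 days: 555 − 30 = 525 left.
October 1971 has 31 days: 525 − 31 = 494 left.
November 1971 has 30 days: 494 − 30 = 464 left.
December 1971 has 31 days: 464 − 31 = 433 left.
January 1972 has 31 days: 433 − 31 = 402 left.
February 1972 has 29 days (1972 is a leap year): 402 − 29 = 373 left.
March 1972 has 31 days: 373 − 31 = 342 left.
April 1972 has 30 days: 342 − 30 = 312 left.
May 1972 has 31 days: 312 − 31 = 281 left.
June 1972 has 30 days: 281 − 30 = 251 left.
July 1972 has 31 days: 251 − 31 = 220 left.
August 1972 has 31 days: 220 − 31 = 189 left.
September 1972 has 30 days: 189 − 30 = 159 left.
October 1972 has 31 days: 159 − 31 = 128 left.
November 1972 has 30 days: 128 − 30 = 98 left.
December 1972 has 31 days: 98 − 31 = 67 left.
January 1973 has 31 days: 67 − 31 = 36 left.
February 1973 has 28 days (1973 is not a leap year): 36 − 28 = 8 left.
8 days into March 1973 → March 8, 1973.

March 8, 1973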